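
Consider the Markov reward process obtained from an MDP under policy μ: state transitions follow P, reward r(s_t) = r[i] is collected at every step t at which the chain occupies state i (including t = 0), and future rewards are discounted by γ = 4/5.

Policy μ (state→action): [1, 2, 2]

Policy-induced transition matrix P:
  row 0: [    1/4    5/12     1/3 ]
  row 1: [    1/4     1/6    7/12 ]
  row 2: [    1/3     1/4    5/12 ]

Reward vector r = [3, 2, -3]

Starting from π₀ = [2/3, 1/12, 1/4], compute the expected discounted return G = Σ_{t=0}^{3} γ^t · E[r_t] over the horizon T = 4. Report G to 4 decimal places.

t=0: π = [0.6667, 0.0833, 0.2500], E[r] = 1.4167, γ^t·E[r] = 1.416667, running G = 1.416667
t=1: π = [0.2708, 0.3542, 0.3750], E[r] = 0.3958, γ^t·E[r] = 0.316667, running G = 1.733333
t=2: π = [0.2813, 0.2656, 0.4531], E[r] = 0.0156, γ^t·E[r] = 0.010000, running G = 1.743333
t=3: π = [0.2878, 0.2747, 0.4375], E[r] = 0.1003, γ^t·E[r] = 0.051333, running G = 1.794667

G = 1.7947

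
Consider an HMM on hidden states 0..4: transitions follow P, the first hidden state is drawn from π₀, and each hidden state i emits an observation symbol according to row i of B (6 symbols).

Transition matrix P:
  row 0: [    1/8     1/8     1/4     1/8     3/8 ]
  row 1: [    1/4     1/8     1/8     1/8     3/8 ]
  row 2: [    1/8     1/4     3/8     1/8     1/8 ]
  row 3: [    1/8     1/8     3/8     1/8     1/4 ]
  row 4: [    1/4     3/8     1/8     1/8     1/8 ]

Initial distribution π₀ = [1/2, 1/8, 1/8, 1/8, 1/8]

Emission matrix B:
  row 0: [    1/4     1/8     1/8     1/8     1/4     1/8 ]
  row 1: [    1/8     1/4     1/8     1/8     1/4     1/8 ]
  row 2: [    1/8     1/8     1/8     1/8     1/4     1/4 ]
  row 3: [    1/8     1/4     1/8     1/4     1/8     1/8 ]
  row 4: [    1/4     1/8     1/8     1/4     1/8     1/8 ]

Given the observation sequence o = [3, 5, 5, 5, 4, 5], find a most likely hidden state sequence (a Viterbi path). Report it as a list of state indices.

path = [0, 2, 2, 2, 2, 2]

t=0: δ = [6.250e-02, 1.562e-02, 1.562e-02, 3.125e-02, 3.125e-02]  (obs o_0=3)
t=1: δ = [9.766e-04, 1.465e-03, 3.906e-03, 9.766e-04, 2.930e-03]  ψ = [0, 4, 0, 0, 0]  (obs o_1=5)
t=2: δ = [9.155e-05, 1.373e-04, 3.662e-04, 6.104e-05, 6.866e-05]  ψ = [4, 4, 2, 2, 1]  (obs o_2=5)
t=3: δ = [5.722e-06, 1.144e-05, 3.433e-05, 5.722e-06, 6.437e-06]  ψ = [2, 2, 2, 2, 1]  (obs o_3=5)
t=4: δ = [1.073e-06, 2.146e-06, 3.219e-06, 5.364e-07, 5.364e-07]  ψ = [2, 2, 2, 2, 1]  (obs o_4=4)
t=5: δ = [6.706e-08, 1.006e-07, 3.017e-07, 5.029e-08, 1.006e-07]  ψ = [1, 2, 2, 2, 1]  (obs o_5=5)
backtrack: best end state = 2; path = [0, 2, 2, 2, 2, 2]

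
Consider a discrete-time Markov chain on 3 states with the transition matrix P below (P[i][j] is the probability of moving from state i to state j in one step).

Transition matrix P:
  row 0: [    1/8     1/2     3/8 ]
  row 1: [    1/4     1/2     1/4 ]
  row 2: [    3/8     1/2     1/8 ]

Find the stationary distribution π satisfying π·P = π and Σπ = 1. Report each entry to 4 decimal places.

π = [0.2500, 0.5000, 0.2500]

Balance equations π_j = Σ_i π_i·P[i][j]:
  π_0 = 1/8·π_0 + 1/4·π_1 + 3/8·π_2
  π_1 = 1/2·π_0 + 1/2·π_1 + 1/2·π_2
  normalize: π_0 + π_1 + π_2 = 1
Solving the linear system gives exactly π = [1/4, 1/2, 1/4].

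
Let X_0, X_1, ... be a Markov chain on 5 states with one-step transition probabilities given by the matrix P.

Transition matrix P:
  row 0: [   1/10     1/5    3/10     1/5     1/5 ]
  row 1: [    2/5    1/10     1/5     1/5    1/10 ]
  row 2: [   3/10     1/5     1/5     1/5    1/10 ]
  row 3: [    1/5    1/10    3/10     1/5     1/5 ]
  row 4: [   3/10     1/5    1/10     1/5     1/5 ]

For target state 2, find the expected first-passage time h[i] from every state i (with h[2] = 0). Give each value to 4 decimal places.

First-step conditioning: h[2] = 0; for i ≠ 2, h[i] = 1 + Σ_k P[i][k]·h[k].
  h[0] = 1 + 1/10·h[0] + 1/5·h[1] + 1/5·h[3] + 1/5·h[4]
  h[1] = 1 + 2/5·h[0] + 1/10·h[1] + 1/5·h[3] + 1/10·h[4]
  h[3] = 1 + 1/5·h[0] + 1/10·h[1] + 1/5·h[3] + 1/5·h[4]
  h[4] = 1 + 3/10·h[0] + 1/5·h[1] + 1/5·h[3] + 1/5·h[4]
Solving the 4×4 linear system over states ≠ 2 gives exactly h = [2750/679, 2950/679, 0, 390/97, 3300/679] (h[2] = 0 is the target).

h = [4.0501, 4.3446, 0.0000, 4.0206, 4.8601]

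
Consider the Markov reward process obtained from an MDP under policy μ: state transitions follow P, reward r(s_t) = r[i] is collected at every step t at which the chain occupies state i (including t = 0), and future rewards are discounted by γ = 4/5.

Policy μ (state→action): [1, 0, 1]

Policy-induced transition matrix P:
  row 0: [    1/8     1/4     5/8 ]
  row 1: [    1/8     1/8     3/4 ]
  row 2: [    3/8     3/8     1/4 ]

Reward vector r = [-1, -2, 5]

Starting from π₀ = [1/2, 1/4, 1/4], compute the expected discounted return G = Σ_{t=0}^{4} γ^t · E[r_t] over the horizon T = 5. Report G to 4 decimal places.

t=0: π = [0.5000, 0.2500, 0.2500], E[r] = 0.2500, γ^t·E[r] = 0.250000, running G = 0.250000
t=1: π = [0.1875, 0.2500, 0.5625], E[r] = 2.1250, γ^t·E[r] = 1.700000, running G = 1.950000
t=2: π = [0.2656, 0.2891, 0.4453], E[r] = 1.3828, γ^t·E[r] = 0.885000, running G = 2.835000
t=3: π = [0.2363, 0.2695, 0.4941], E[r] = 1.6953, γ^t·E[r] = 0.868000, running G = 3.703000
t=4: π = [0.2485, 0.2781, 0.4734], E[r] = 1.5623, γ^t·E[r] = 0.639900, running G = 4.342900

G = 4.3429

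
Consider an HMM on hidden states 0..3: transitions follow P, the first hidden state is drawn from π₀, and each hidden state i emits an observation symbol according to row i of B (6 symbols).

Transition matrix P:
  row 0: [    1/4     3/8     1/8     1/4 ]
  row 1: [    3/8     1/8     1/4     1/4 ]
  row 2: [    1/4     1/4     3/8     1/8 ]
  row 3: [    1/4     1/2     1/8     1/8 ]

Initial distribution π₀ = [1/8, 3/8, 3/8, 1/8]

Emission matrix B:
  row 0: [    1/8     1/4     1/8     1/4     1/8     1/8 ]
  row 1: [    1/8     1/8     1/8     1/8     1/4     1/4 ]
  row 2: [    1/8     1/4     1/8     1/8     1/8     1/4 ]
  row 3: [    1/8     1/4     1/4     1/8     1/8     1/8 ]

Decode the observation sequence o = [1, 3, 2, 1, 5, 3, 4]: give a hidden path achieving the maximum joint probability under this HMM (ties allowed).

t=0: δ = [3.125e-02, 4.688e-02, 9.375e-02, 3.125e-02]  (obs o_0=1)
t=1: δ = [5.859e-03, 2.930e-03, 4.395e-03, 1.465e-03]  ψ = [2, 2, 2, 1]  (obs o_1=3)
t=2: δ = [1.831e-04, 2.747e-04, 2.060e-04, 3.662e-04]  ψ = [0, 0, 2, 0]  (obs o_2=2)
t=3: δ = [2.575e-05, 2.289e-05, 1.931e-05, 1.717e-05]  ψ = [1, 3, 2, 1]  (obs o_3=1)
t=4: δ = [1.073e-06, 2.414e-06, 1.810e-06, 8.047e-07]  ψ = [1, 0, 2, 0]  (obs o_4=5)
t=5: δ = [2.263e-07, 5.658e-08, 8.487e-08, 7.544e-08]  ψ = [1, 2, 2, 1]  (obs o_5=3)
t=6: δ = [7.072e-09, 2.122e-08, 3.978e-09, 7.072e-09]  ψ = [0, 0, 2, 0]  (obs o_6=4)
backtrack: best end state = 1; path = [2, 0, 1, 0, 1, 0, 1]

path = [2, 0, 1, 0, 1, 0, 1]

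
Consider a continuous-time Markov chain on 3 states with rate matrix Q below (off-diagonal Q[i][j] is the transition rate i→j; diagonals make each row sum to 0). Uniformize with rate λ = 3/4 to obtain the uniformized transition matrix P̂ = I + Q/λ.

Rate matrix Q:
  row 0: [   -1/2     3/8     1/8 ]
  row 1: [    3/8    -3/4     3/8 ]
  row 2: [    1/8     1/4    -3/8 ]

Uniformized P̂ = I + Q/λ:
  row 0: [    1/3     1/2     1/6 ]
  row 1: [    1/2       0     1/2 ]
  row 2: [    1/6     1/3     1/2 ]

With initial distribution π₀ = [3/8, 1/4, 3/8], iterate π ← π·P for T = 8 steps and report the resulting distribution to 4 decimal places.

t=0: π = [0.3750, 0.2500, 0.3750]
t=1: π = [0.3125, 0.3125, 0.3750]
t=2: π = [0.3229, 0.2813, 0.3958]
t=3: π = [0.3142, 0.2934, 0.3924]
t=4: π = [0.3168, 0.2879, 0.3953]
t=5: π = [0.3154, 0.2902, 0.3944]
t=6: π = [0.3160, 0.2892, 0.3949]
t=7: π = [0.3157, 0.2896, 0.3947]
t=8: π = [0.3158, 0.2894, 0.3948]

π = [0.3158, 0.2894, 0.3948]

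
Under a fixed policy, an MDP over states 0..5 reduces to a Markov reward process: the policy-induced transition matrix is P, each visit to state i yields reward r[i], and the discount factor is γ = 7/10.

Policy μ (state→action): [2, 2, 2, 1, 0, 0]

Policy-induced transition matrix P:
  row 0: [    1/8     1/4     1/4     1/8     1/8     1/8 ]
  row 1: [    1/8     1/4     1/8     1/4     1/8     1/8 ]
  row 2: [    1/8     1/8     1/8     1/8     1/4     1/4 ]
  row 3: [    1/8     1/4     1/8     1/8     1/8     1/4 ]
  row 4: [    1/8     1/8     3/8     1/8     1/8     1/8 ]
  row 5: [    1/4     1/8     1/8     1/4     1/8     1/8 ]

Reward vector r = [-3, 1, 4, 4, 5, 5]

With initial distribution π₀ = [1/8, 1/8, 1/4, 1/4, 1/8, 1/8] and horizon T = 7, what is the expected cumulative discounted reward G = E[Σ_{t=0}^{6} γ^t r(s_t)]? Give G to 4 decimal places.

t=0: π = [0.1250, 0.1250, 0.2500, 0.2500, 0.1250, 0.1250], E[r] = 3.0000, γ^t·E[r] = 3.000000, running G = 3.000000
t=1: π = [0.1406, 0.1875, 0.1719, 0.1563, 0.1563, 0.1875], E[r] = 2.7969, γ^t·E[r] = 1.957813, running G = 4.957813
t=2: π = [0.1484, 0.1855, 0.1816, 0.1719, 0.1465, 0.1660], E[r] = 2.7168, γ^t·E[r] = 1.331230, running G = 6.289043
t=3: π = [0.1458, 0.1882, 0.1802, 0.1689, 0.1477, 0.1692], E[r] = 2.7319, γ^t·E[r] = 0.937053, running G = 7.226096
t=4: π = [0.1461, 0.1879, 0.1801, 0.1697, 0.1475, 0.1686], E[r] = 2.7295, γ^t·E[r] = 0.655358, running G = 7.881455
t=5: π = [0.1461, 0.1880, 0.1801, 0.1696, 0.1475, 0.1687], E[r] = 2.7298, γ^t·E[r] = 0.458798, running G = 8.340252
t=6: π = [0.1461, 0.1880, 0.1801, 0.1696, 0.1475, 0.1687], E[r] = 2.7297, γ^t·E[r] = 0.321152, running G = 8.661404

G = 8.6614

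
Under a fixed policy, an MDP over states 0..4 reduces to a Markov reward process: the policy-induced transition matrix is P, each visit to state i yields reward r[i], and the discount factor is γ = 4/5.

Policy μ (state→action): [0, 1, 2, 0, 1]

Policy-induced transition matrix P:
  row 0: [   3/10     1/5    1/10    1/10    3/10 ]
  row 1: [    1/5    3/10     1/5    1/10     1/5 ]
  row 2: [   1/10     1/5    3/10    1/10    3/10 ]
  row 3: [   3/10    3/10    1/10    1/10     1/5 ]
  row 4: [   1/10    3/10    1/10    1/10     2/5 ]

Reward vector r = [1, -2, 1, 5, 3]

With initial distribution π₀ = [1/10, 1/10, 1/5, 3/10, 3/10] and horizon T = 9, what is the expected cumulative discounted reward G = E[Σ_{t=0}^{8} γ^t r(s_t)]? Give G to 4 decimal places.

t=0: π = [0.1000, 0.1000, 0.2000, 0.3000, 0.3000], E[r] = 2.5000, γ^t·E[r] = 2.500000, running G = 2.500000
t=1: π = [0.1900, 0.2700, 0.1500, 0.1000, 0.2900], E[r] = 1.1700, γ^t·E[r] = 0.936000, running G = 3.436000
t=2: π = [0.1850, 0.2660, 0.1570, 0.1000, 0.2920], E[r] = 1.1860, γ^t·E[r] = 0.759040, running G = 4.195040
t=3: π = [0.1836, 0.2658, 0.1580, 0.1000, 0.2926], E[r] = 1.1878, γ^t·E[r] = 0.608154, running G = 4.803194
t=4: π = [0.1833, 0.2658, 0.1582, 0.1000, 0.2927], E[r] = 1.1878, γ^t·E[r] = 0.486539, running G = 5.289733
t=5: π = [0.1832, 0.2659, 0.1582, 0.1000, 0.2927], E[r] = 1.1878, γ^t·E[r] = 0.389222, running G = 5.678955
t=6: π = [0.1832, 0.2659, 0.1582, 0.1000, 0.2927], E[r] = 1.1878, γ^t·E[r] = 0.311376, running G = 5.990331
t=7: π = [0.1832, 0.2659, 0.1582, 0.1000, 0.2927], E[r] = 1.1878, γ^t·E[r] = 0.249101, running G = 6.239432
t=8: π = [0.1832, 0.2659, 0.1582, 0.1000, 0.2927], E[r] = 1.1878, γ^t·E[r] = 0.199281, running G = 6.438713

G = 6.4387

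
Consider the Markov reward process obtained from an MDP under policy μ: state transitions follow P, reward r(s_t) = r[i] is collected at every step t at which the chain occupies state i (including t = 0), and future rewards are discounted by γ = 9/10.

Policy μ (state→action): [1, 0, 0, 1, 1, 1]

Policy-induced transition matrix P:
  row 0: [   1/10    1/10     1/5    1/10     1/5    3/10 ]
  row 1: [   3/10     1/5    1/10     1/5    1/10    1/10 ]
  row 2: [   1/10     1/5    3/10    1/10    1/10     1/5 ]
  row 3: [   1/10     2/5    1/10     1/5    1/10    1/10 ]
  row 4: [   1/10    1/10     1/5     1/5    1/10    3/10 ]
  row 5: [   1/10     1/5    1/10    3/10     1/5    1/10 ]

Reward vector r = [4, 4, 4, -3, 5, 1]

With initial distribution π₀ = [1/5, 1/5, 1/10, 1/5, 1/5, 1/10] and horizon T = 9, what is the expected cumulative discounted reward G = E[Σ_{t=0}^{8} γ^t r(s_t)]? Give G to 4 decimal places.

G = 14.3261

t=0: π = [0.2000, 0.2000, 0.1000, 0.2000, 0.2000, 0.1000], E[r] = 2.5000, γ^t·E[r] = 2.500000, running G = 2.500000
t=1: π = [0.1400, 0.2000, 0.1600, 0.1800, 0.1300, 0.1900], E[r] = 2.3000, γ^t·E[r] = 2.070000, running G = 4.570000
t=2: π = [0.1400, 0.2090, 0.1590, 0.1890, 0.1330, 0.1700], E[r] = 2.3000, γ^t·E[r] = 1.863000, running G = 6.433000
t=3: π = [0.1418, 0.2105, 0.1591, 0.1871, 0.1310, 0.1705], E[r] = 2.3098, γ^t·E[r] = 1.683844, running G = 8.116844
t=4: π = [0.1421, 0.2101, 0.1591, 0.1870, 0.1312, 0.1705], E[r] = 2.3111, γ^t·E[r] = 1.516313, running G = 9.633157
t=5: π = [0.1420, 0.2101, 0.1592, 0.1869, 0.1313, 0.1706], E[r] = 2.3110, γ^t·E[r] = 1.364646, running G = 10.997803
t=6: π = [0.1420, 0.2101, 0.1592, 0.1869, 0.1313, 0.1706], E[r] = 2.3110, γ^t·E[r] = 1.228143, running G = 12.225946
t=7: π = [0.1420, 0.2101, 0.1592, 0.1869, 0.1313, 0.1706], E[r] = 2.3110, γ^t·E[r] = 1.105328, running G = 13.331274
t=8: π = [0.1420, 0.2101, 0.1592, 0.1869, 0.1313, 0.1706], E[r] = 2.3110, γ^t·E[r] = 0.994796, running G = 14.326070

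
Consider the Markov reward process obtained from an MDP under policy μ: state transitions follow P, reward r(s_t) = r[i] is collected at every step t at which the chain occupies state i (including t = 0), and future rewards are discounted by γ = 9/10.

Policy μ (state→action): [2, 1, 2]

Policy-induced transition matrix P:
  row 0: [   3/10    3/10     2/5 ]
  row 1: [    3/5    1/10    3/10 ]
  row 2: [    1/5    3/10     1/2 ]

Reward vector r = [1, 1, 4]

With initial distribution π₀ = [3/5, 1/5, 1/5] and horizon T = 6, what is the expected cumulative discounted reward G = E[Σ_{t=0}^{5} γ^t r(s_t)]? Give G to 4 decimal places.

G = 9.8409

t=0: π = [0.6000, 0.2000, 0.2000], E[r] = 1.6000, γ^t·E[r] = 1.600000, running G = 1.600000
t=1: π = [0.3400, 0.2600, 0.4000], E[r] = 2.2000, γ^t·E[r] = 1.980000, running G = 3.580000
t=2: π = [0.3380, 0.2480, 0.4140], E[r] = 2.2420, γ^t·E[r] = 1.816020, running G = 5.396020
t=3: π = [0.3330, 0.2504, 0.4166], E[r] = 2.2498, γ^t·E[r] = 1.640104, running G = 7.036124
t=4: π = [0.3335, 0.2499, 0.4166], E[r] = 2.2499, γ^t·E[r] = 1.476133, running G = 8.512257
t=5: π = [0.3333, 0.2500, 0.4167], E[r] = 2.2500, γ^t·E[r] = 1.328608, running G = 9.840866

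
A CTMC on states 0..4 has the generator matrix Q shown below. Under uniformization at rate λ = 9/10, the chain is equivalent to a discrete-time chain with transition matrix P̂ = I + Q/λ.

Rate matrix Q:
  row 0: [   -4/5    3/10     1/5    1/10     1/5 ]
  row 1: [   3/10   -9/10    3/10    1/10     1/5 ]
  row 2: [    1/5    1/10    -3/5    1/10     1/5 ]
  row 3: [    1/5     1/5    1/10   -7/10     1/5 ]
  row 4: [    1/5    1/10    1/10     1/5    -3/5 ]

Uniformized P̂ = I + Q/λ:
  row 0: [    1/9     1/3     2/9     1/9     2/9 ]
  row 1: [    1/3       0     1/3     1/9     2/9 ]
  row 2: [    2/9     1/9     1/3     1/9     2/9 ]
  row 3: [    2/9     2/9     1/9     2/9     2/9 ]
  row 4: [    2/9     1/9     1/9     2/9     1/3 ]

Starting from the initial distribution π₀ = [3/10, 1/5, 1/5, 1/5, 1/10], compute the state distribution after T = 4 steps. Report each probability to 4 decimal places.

π = [0.2160, 0.1585, 0.2193, 0.1562, 0.2500]

t=0: π = [0.3000, 0.2000, 0.2000, 0.2000, 0.1000]
t=1: π = [0.2111, 0.1778, 0.2333, 0.1444, 0.2333]
t=2: π = [0.2185, 0.1543, 0.2259, 0.1531, 0.2481]
t=3: π = [0.2151, 0.1595, 0.2199, 0.1557, 0.2498]
t=4: π = [0.2160, 0.1585, 0.2193, 0.1562, 0.2500]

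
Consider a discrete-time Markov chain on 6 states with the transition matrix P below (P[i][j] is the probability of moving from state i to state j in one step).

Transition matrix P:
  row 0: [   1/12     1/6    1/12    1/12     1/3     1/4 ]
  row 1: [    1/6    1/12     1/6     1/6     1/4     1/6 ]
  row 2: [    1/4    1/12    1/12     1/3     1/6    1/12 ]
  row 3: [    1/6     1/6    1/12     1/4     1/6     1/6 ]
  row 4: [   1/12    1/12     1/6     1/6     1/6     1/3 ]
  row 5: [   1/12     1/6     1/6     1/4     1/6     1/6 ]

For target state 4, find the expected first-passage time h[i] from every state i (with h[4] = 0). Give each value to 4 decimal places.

h = [4.1595, 4.5299, 4.8745, 4.9103, 0.0000, 4.9699]

First-step conditioning: h[4] = 0; for i ≠ 4, h[i] = 1 + Σ_k P[i][k]·h[k].
  h[0] = 1 + 1/12·h[0] + 1/6·h[1] + 1/12·h[2] + 1/12·h[3] + 1/4·h[5]
  h[1] = 1 + 1/6·h[0] + 1/12·h[1] + 1/6·h[2] + 1/6·h[3] + 1/6·h[5]
  h[2] = 1 + 1/4·h[0] + 1/12·h[1] + 1/12·h[2] + 1/3·h[3] + 1/12·h[5]
  h[3] = 1 + 1/6·h[0] + 1/6·h[1] + 1/12·h[2] + 1/4·h[3] + 1/6·h[5]
  h[5] = 1 + 1/12·h[0] + 1/6·h[1] + 1/6·h[2] + 1/4·h[3] + 1/6·h[5]
Solving the 5×5 linear system over states ≠ 4 gives exactly h = [252144/60619, 274596/60619, 295488/60619, 297660/60619, 0, 301272/60619] (h[4] = 0 is the target).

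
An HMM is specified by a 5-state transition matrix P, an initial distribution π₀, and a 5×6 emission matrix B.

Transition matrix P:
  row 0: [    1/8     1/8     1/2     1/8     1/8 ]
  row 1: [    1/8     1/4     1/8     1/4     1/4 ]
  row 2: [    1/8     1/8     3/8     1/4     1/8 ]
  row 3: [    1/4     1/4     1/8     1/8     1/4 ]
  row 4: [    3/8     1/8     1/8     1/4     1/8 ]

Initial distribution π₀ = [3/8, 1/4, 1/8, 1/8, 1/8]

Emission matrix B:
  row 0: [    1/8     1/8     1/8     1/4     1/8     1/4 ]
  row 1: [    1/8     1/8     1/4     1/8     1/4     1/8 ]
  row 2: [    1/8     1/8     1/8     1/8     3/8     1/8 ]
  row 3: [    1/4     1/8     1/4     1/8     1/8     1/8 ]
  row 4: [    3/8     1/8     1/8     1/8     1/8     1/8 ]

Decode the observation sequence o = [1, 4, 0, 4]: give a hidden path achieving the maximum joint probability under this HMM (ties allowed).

t=0: δ = [4.688e-02, 3.125e-02, 1.562e-02, 1.562e-02, 1.562e-02]  (obs o_0=1)
t=1: δ = [7.324e-04, 1.953e-03, 8.789e-03, 9.766e-04, 9.766e-04]  ψ = [0, 1, 0, 1, 1]  (obs o_1=4)
t=2: δ = [1.373e-04, 1.373e-04, 4.120e-04, 5.493e-04, 4.120e-04]  ψ = [2, 2, 2, 2, 2]  (obs o_2=0)
t=3: δ = [1.931e-05, 3.433e-05, 5.794e-05, 1.287e-05, 1.717e-05]  ψ = [4, 3, 2, 2, 3]  (obs o_3=4)
backtrack: best end state = 2; path = [0, 2, 2, 2]

path = [0, 2, 2, 2]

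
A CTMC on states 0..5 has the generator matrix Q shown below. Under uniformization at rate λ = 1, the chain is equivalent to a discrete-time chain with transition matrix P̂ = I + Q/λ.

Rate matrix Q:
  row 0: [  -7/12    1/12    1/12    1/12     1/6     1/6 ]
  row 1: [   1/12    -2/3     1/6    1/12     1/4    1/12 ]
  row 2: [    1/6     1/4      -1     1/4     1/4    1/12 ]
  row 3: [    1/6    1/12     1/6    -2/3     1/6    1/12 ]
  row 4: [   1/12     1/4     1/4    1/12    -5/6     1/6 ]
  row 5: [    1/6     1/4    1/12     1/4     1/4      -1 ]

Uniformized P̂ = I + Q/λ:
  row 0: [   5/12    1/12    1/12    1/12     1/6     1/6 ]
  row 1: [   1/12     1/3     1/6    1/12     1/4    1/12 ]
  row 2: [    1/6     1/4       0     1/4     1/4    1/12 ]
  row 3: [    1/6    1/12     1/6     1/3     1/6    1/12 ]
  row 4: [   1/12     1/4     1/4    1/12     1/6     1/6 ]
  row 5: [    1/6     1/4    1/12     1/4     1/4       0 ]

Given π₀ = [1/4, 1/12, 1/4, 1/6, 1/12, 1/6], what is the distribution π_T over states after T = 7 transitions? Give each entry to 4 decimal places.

t=0: π = [0.2500, 0.0833, 0.2500, 0.1667, 0.0833, 0.1667]
t=1: π = [0.2153, 0.1875, 0.0972, 0.1944, 0.2083, 0.0972]
t=2: π = [0.1875, 0.1973, 0.1418, 0.1644, 0.1985, 0.1105]
t=3: π = [0.1806, 0.2078, 0.1347, 0.1665, 0.2041, 0.1063]
t=4: π = [0.1775, 0.2095, 0.1373, 0.1651, 0.2041, 0.1065]
t=5: π = [0.1766, 0.2104, 0.1371, 0.1653, 0.2044, 0.1063]
t=6: π = [0.1762, 0.2106, 0.1373, 0.1652, 0.2045, 0.1062]
t=7: π = [0.1761, 0.2106, 0.1373, 0.1652, 0.2045, 0.1062]

π = [0.1761, 0.2106, 0.1373, 0.1652, 0.2045, 0.1062]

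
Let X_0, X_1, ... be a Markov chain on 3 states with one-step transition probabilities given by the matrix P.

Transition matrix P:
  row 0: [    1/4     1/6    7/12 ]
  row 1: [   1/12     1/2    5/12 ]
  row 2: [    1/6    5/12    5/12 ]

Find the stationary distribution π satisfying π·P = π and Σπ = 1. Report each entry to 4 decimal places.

Balance equations π_j = Σ_i π_i·P[i][j]:
  π_0 = 1/4·π_0 + 1/12·π_1 + 1/6·π_2
  π_1 = 1/6·π_0 + 1/2·π_1 + 5/12·π_2
  normalize: π_0 + π_1 + π_2 = 1
Solving the linear system gives exactly π = [17/118, 49/118, 26/59].

π = [0.1441, 0.4153, 0.4407]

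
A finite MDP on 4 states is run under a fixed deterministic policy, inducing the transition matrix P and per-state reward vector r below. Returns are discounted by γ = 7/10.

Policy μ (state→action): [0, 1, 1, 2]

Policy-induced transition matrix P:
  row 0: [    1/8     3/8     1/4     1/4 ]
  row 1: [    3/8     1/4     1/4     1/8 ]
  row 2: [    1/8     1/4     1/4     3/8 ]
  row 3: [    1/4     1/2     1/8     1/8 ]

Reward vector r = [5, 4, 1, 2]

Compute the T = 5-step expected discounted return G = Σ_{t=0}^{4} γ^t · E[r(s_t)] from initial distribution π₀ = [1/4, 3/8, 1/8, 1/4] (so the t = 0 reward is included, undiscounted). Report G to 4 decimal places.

t=0: π = [0.2500, 0.3750, 0.1250, 0.2500], E[r] = 3.3750, γ^t·E[r] = 3.375000, running G = 3.375000
t=1: π = [0.2500, 0.3438, 0.2188, 0.1875], E[r] = 3.2188, γ^t·E[r] = 2.253125, running G = 5.628125
t=2: π = [0.2344, 0.3281, 0.2266, 0.2109], E[r] = 3.1328, γ^t·E[r] = 1.535078, running G = 7.163203
t=3: π = [0.2334, 0.3320, 0.2236, 0.2109], E[r] = 3.1406, γ^t·E[r] = 1.077234, running G = 8.240438
t=4: π = [0.2344, 0.3319, 0.2236, 0.2101], E[r] = 3.1433, γ^t·E[r] = 0.754709, running G = 8.995146

G = 8.9951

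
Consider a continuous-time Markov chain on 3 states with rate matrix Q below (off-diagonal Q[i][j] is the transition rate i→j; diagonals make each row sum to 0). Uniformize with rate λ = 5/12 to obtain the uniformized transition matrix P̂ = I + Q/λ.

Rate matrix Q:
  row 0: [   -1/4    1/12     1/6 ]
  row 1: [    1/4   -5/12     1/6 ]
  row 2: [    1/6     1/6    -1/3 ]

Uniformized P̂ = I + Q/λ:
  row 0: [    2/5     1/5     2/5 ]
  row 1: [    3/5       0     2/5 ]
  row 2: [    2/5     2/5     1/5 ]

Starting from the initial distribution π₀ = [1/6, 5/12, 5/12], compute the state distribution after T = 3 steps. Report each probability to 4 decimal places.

π = [0.4447, 0.2227, 0.3327]

t=0: π = [0.1667, 0.4167, 0.4167]
t=1: π = [0.4833, 0.2000, 0.3167]
t=2: π = [0.4400, 0.2233, 0.3367]
t=3: π = [0.4447, 0.2227, 0.3327]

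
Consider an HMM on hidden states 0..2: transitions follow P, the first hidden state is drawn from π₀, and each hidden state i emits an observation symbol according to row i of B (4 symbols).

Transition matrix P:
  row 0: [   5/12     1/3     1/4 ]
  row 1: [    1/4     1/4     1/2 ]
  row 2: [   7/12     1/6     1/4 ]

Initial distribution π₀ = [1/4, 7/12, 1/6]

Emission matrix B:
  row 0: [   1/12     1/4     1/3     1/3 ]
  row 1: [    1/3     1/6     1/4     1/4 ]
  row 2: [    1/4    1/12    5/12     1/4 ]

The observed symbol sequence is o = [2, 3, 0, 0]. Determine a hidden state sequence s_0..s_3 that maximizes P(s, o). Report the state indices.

t=0: δ = [8.333e-02, 1.458e-01, 6.944e-02]  (obs o_0=2)
t=1: δ = [1.350e-02, 9.115e-03, 1.823e-02]  ψ = [2, 1, 1]  (obs o_1=3)
t=2: δ = [8.861e-04, 1.500e-03, 1.139e-03]  ψ = [2, 0, 1]  (obs o_2=0)
t=3: δ = [5.538e-05, 1.250e-04, 1.875e-04]  ψ = [2, 1, 1]  (obs o_3=0)
backtrack: best end state = 2; path = [2, 0, 1, 2]

path = [2, 0, 1, 2]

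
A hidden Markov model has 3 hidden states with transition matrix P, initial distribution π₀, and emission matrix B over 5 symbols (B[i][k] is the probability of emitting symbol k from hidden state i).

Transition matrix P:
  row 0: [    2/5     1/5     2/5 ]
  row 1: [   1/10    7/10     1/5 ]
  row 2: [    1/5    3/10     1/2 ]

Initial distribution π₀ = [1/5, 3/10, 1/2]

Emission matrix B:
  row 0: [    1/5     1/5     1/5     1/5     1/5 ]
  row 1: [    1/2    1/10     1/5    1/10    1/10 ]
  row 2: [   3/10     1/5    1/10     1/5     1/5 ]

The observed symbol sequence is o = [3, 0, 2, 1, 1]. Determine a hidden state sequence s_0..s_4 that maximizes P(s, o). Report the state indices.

t=0: δ = [4.000e-02, 3.000e-02, 1.000e-01]  (obs o_0=3)
t=1: δ = [4.000e-03, 1.500e-02, 1.500e-02]  ψ = [2, 2, 2]  (obs o_1=0)
t=2: δ = [6.000e-04, 2.100e-03, 7.500e-04]  ψ = [2, 1, 2]  (obs o_2=2)
t=3: δ = [4.800e-05, 1.470e-04, 8.400e-05]  ψ = [0, 1, 1]  (obs o_3=1)
t=4: δ = [3.840e-06, 1.029e-05, 8.400e-06]  ψ = [0, 1, 2]  (obs o_4=1)
backtrack: best end state = 1; path = [2, 1, 1, 1, 1]

path = [2, 1, 1, 1, 1]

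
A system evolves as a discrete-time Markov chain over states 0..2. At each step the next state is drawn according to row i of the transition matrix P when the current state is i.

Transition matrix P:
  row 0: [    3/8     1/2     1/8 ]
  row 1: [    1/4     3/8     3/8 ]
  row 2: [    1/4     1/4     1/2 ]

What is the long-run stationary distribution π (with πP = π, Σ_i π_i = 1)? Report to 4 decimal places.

Balance equations π_j = Σ_i π_i·P[i][j]:
  π_0 = 3/8·π_0 + 1/4·π_1 + 1/4·π_2
  π_1 = 1/2·π_0 + 3/8·π_1 + 1/4·π_2
  normalize: π_0 + π_1 + π_2 = 1
Solving the linear system gives exactly π = [2/7, 18/49, 17/49].

π = [0.2857, 0.3673, 0.3469]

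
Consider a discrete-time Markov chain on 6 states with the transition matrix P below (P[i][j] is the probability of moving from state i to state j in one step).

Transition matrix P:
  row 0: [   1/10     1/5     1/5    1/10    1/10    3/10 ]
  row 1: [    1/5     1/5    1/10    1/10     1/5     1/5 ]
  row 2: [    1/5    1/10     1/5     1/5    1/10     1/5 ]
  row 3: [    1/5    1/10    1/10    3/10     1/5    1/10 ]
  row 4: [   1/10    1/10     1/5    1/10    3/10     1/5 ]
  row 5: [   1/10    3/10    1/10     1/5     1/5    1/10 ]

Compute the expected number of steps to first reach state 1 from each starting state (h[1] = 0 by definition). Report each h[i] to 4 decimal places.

First-step conditioning: h[1] = 0; for i ≠ 1, h[i] = 1 + Σ_k P[i][k]·h[k].
  h[0] = 1 + 1/10·h[0] + 1/5·h[2] + 1/10·h[3] + 1/10·h[4] + 3/10·h[5]
  h[2] = 1 + 1/5·h[0] + 1/5·h[2] + 1/5·h[3] + 1/10·h[4] + 1/5·h[5]
  h[3] = 1 + 1/5·h[0] + 1/10·h[2] + 3/10·h[3] + 1/5·h[4] + 1/10·h[5]
  h[4] = 1 + 1/10·h[0] + 1/5·h[2] + 1/10·h[3] + 3/10·h[4] + 1/5·h[5]
  h[5] = 1 + 1/10·h[0] + 1/10·h[2] + 1/5·h[3] + 1/5·h[4] + 1/10·h[5]
Solving the 5×5 linear system over states ≠ 1 gives exactly h = [6615/1118, 0, 22255/3354, 22705/3354, 3750/559, 3075/559] (h[1] = 0 is the target).

h = [5.9168, 0.0000, 6.6354, 6.7695, 6.7084, 5.5009]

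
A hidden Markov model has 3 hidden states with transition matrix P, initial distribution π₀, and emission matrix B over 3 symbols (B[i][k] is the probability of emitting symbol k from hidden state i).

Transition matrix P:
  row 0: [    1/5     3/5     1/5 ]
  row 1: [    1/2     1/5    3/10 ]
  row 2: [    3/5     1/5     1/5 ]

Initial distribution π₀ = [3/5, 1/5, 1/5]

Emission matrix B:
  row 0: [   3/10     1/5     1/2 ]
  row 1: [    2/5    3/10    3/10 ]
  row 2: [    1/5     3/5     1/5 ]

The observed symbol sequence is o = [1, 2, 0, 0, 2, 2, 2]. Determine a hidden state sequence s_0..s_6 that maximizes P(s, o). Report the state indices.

t=0: δ = [1.200e-01, 6.000e-02, 1.200e-01]  (obs o_0=1)
t=1: δ = [3.600e-02, 2.160e-02, 4.800e-03]  ψ = [2, 0, 0]  (obs o_1=2)
t=2: δ = [3.240e-03, 8.640e-03, 1.440e-03]  ψ = [1, 0, 0]  (obs o_2=0)
t=3: δ = [1.296e-03, 7.776e-04, 5.184e-04]  ψ = [1, 0, 1]  (obs o_3=0)
t=4: δ = [1.944e-04, 2.333e-04, 5.184e-05]  ψ = [1, 0, 0]  (obs o_4=2)
t=5: δ = [5.832e-05, 3.499e-05, 1.400e-05]  ψ = [1, 0, 1]  (obs o_5=2)
t=6: δ = [8.748e-06, 1.050e-05, 2.333e-06]  ψ = [1, 0, 0]  (obs o_6=2)
backtrack: best end state = 1; path = [2, 0, 1, 0, 1, 0, 1]

path = [2, 0, 1, 0, 1, 0, 1]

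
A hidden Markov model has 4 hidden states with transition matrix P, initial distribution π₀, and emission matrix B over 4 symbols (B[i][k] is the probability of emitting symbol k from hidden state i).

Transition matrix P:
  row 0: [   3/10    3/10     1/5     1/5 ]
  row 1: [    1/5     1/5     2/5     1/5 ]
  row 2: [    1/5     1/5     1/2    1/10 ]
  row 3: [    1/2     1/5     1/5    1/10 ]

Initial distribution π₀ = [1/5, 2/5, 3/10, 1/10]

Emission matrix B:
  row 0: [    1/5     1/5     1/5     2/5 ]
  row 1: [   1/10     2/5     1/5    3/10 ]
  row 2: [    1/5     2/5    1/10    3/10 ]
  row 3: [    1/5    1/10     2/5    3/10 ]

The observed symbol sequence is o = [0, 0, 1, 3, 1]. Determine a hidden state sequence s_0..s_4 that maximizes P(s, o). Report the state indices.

path = [2, 2, 2, 2, 2]

t=0: δ = [4.000e-02, 4.000e-02, 6.000e-02, 2.000e-02]  (obs o_0=0)
t=1: δ = [2.400e-03, 1.200e-03, 6.000e-03, 1.600e-03]  ψ = [0, 0, 2, 0]  (obs o_1=0)
t=2: δ = [2.400e-04, 4.800e-04, 1.200e-03, 6.000e-05]  ψ = [2, 2, 2, 2]  (obs o_2=1)
t=3: δ = [9.600e-05, 7.200e-05, 1.800e-04, 3.600e-05]  ψ = [2, 2, 2, 2]  (obs o_3=3)
t=4: δ = [7.200e-06, 1.440e-05, 3.600e-05, 1.920e-06]  ψ = [2, 2, 2, 0]  (obs o_4=1)
backtrack: best end state = 2; path = [2, 2, 2, 2, 2]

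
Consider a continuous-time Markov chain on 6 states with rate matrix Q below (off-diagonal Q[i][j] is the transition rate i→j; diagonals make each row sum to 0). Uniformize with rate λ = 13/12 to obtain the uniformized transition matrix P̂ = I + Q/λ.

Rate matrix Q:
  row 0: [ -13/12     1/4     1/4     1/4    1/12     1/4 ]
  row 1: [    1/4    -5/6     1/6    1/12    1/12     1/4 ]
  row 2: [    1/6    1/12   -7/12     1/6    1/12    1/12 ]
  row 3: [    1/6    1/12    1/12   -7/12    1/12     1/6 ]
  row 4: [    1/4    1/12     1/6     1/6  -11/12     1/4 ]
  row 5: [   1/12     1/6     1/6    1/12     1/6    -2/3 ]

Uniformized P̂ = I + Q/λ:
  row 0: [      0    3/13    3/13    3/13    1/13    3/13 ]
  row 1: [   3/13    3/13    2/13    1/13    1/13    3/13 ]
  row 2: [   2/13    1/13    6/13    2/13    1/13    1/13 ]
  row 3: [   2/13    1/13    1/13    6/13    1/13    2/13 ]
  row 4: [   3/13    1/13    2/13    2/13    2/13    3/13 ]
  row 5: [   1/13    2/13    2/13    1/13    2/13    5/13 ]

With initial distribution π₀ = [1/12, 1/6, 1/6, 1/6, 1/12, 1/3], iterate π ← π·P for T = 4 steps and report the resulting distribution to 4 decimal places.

π = [0.1347, 0.1353, 0.2154, 0.1967, 0.1016, 0.2163]

t=0: π = [0.0833, 0.1667, 0.1667, 0.1667, 0.0833, 0.3333]
t=1: π = [0.1346, 0.1410, 0.1987, 0.1731, 0.1090, 0.2436]
t=2: π = [0.1336, 0.1381, 0.2120, 0.1879, 0.1040, 0.2244]
t=3: π = [0.1347, 0.1360, 0.2149, 0.1941, 0.1022, 0.2182]
t=4: π = [0.1347, 0.1353, 0.2154, 0.1967, 0.1016, 0.2163]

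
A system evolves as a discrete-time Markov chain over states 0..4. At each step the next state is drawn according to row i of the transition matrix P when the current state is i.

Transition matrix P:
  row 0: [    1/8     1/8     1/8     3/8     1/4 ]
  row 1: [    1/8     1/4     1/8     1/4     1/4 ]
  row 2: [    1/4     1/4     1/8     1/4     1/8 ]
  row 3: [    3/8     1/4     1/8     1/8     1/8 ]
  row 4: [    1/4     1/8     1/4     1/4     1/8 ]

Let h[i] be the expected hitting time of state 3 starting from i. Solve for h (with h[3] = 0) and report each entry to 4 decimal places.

First-step conditioning: h[3] = 0; for i ≠ 3, h[i] = 1 + Σ_k P[i][k]·h[k].
  h[0] = 1 + 1/8·h[0] + 1/8·h[1] + 1/8·h[2] + 1/4·h[4]
  h[1] = 1 + 1/8·h[0] + 1/4·h[1] + 1/8·h[2] + 1/4·h[4]
  h[2] = 1 + 1/4·h[0] + 1/4·h[1] + 1/8·h[2] + 1/8·h[4]
  h[4] = 1 + 1/4·h[0] + 1/8·h[1] + 1/4·h[2] + 1/8·h[4]
Solving the 4×4 linear system over states ≠ 3 gives exactly h = [584/181, 4672/1267, 4608/1267, 0, 4600/1267] (h[3] = 0 is the target).

h = [3.2265, 3.6875, 3.6369, 0.0000, 3.6306]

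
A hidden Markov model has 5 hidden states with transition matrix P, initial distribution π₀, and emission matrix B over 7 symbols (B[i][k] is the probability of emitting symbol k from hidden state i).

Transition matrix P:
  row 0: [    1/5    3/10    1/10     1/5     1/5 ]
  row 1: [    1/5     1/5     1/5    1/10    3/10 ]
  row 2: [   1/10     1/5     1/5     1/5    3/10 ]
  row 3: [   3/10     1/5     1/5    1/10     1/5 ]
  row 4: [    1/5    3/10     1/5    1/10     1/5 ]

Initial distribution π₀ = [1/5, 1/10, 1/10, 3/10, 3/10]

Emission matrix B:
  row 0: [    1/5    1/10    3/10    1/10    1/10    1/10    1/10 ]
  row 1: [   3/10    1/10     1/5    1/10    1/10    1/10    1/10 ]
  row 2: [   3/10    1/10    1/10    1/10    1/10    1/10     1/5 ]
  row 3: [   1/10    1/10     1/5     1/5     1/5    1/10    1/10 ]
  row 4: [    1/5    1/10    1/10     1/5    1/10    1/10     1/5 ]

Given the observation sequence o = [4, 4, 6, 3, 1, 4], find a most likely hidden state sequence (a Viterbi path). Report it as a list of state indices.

t=0: δ = [2.000e-02, 1.000e-02, 1.000e-02, 6.000e-02, 3.000e-02]  (obs o_0=4)
t=1: δ = [1.800e-03, 1.200e-03, 1.200e-03, 1.200e-03, 1.200e-03]  ψ = [3, 3, 3, 3, 3]  (obs o_1=4)
t=2: δ = [3.600e-05, 5.400e-05, 4.800e-05, 3.600e-05, 7.200e-05]  ψ = [0, 0, 1, 0, 0]  (obs o_2=6)
t=3: δ = [1.440e-06, 2.160e-06, 1.440e-06, 1.920e-06, 3.240e-06]  ψ = [4, 4, 4, 2, 1]  (obs o_3=3)
t=4: δ = [6.480e-08, 9.720e-08, 6.480e-08, 3.240e-08, 6.480e-08]  ψ = [4, 4, 4, 4, 1]  (obs o_4=1)
t=5: δ = [1.944e-09, 1.944e-09, 1.944e-09, 2.592e-09, 2.916e-09]  ψ = [1, 0, 1, 0, 1]  (obs o_5=4)
backtrack: best end state = 4; path = [3, 0, 1, 4, 1, 4]

path = [3, 0, 1, 4, 1, 4]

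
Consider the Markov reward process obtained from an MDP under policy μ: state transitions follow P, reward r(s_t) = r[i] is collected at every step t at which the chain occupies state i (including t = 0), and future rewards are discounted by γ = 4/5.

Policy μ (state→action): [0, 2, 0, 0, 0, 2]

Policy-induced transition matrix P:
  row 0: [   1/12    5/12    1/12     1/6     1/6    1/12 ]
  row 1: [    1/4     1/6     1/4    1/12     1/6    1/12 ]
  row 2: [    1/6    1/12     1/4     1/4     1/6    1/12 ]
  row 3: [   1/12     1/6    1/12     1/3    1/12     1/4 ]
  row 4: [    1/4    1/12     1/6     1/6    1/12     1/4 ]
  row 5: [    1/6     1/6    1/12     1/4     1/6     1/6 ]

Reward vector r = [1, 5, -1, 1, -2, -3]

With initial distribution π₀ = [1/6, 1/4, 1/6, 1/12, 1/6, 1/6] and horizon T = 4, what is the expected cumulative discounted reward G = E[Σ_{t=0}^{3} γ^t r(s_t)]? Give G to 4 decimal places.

G = 1.2896

t=0: π = [0.1667, 0.2500, 0.1667, 0.0833, 0.1667, 0.1667], E[r] = 0.5000, γ^t·E[r] = 0.500000, running G = 0.500000
t=1: π = [0.1806, 0.1806, 0.1667, 0.1875, 0.1458, 0.1389], E[r] = 0.3958, γ^t·E[r] = 0.316667, running G = 0.816667
t=2: π = [0.1632, 0.1858, 0.1534, 0.2083, 0.1389, 0.1505], E[r] = 0.4178, γ^t·E[r] = 0.267407, running G = 1.084074
t=3: π = [0.1628, 0.1831, 0.1514, 0.2112, 0.1377, 0.1537], E[r] = 0.4014, γ^t·E[r] = 0.205531, running G = 1.289605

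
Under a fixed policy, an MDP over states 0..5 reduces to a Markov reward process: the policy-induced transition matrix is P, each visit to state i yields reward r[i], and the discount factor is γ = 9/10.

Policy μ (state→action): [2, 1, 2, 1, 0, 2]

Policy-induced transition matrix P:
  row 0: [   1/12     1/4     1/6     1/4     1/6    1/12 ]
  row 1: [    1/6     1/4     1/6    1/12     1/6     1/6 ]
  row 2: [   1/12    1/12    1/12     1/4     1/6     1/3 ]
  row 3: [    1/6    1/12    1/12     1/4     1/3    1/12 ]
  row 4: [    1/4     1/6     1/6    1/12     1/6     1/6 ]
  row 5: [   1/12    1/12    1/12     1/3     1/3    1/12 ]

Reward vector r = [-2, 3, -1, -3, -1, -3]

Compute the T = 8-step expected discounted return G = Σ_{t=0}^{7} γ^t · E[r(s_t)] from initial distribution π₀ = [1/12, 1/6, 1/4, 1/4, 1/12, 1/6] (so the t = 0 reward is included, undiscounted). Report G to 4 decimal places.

t=0: π = [0.0833, 0.1667, 0.2500, 0.2500, 0.0833, 0.1667], E[r] = -1.2500, γ^t·E[r] = -1.250000, running G = -1.250000
t=1: π = [0.1319, 0.1319, 0.1111, 0.2222, 0.2361, 0.1667], E[r] = -1.3819, γ^t·E[r] = -1.243750, running G = -2.493750
t=2: π = [0.1522, 0.1470, 0.1250, 0.2025, 0.2315, 0.1418], E[r] = -1.2529, γ^t·E[r] = -1.014844, running G = -3.508594
t=3: π = [0.1510, 0.1525, 0.1276, 0.1987, 0.2241, 0.1461], E[r] = -1.2308, γ^t·E[r] = -0.897258, running G = -4.405852
t=4: π = [0.1499, 0.1526, 0.1273, 0.1994, 0.2241, 0.1466], E[r] = -1.2316, γ^t·E[r] = -0.808062, running G = -5.213914
t=5: π = [0.1500, 0.1524, 0.1272, 0.1994, 0.2243, 0.1466], E[r] = -1.2322, γ^t·E[r] = -0.727629, running G = -5.941542
t=6: π = [0.1500, 0.1524, 0.1272, 0.1994, 0.2243, 0.1465], E[r] = -1.2322, γ^t·E[r] = -0.654842, running G = -6.596385
t=7: π = [0.1500, 0.1524, 0.1272, 0.1994, 0.2243, 0.1465], E[r] = -1.2322, γ^t·E[r] = -0.589352, running G = -7.185737

G = -7.1857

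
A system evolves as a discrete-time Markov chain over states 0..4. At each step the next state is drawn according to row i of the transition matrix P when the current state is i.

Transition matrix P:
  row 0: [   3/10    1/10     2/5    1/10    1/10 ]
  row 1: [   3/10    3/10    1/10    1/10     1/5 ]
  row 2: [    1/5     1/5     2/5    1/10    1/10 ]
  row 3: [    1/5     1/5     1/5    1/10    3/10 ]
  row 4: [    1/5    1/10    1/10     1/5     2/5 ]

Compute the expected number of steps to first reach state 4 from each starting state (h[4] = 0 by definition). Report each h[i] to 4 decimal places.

First-step conditioning: h[4] = 0; for i ≠ 4, h[i] = 1 + Σ_k P[i][k]·h[k].
  h[0] = 1 + 3/10·h[0] + 1/10·h[1] + 2/5·h[2] + 1/10·h[3]
  h[1] = 1 + 3/10·h[0] + 3/10·h[1] + 1/10·h[2] + 1/10·h[3]
  h[2] = 1 + 1/5·h[0] + 1/5·h[1] + 2/5·h[2] + 1/10·h[3]
  h[3] = 1 + 1/5·h[0] + 1/5·h[1] + 1/5·h[2] + 1/10·h[3]
Solving the 4×4 linear system over states ≠ 4 gives exactly h = [2075/286, 1825/286, 1025/143, 820/143, 0] (h[4] = 0 is the target).

h = [7.2552, 6.3811, 7.1678, 5.7343, 0.0000]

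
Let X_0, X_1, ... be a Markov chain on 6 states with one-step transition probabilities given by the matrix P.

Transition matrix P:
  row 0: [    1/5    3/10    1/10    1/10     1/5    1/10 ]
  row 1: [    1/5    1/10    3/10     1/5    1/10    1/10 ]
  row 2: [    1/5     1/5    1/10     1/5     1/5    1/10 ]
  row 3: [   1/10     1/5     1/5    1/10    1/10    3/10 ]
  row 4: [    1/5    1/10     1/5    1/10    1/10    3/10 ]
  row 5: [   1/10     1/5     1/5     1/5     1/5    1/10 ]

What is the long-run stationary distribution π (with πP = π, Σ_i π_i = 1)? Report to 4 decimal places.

π = [0.1686, 0.1834, 0.1832, 0.1527, 0.1513, 0.1608]

Balance equations π_j = Σ_i π_i·P[i][j]:
  π_0 = 1/5·π_0 + 1/5·π_1 + 1/5·π_2 + 1/10·π_3 + 1/5·π_4 + 1/10·π_5
  π_1 = 3/10·π_0 + 1/10·π_1 + 1/5·π_2 + 1/5·π_3 + 1/10·π_4 + 1/5·π_5
  π_2 = 1/10·π_0 + 3/10·π_1 + 1/10·π_2 + 1/5·π_3 + 1/5·π_4 + 1/5·π_5
  π_3 = 1/10·π_0 + 1/5·π_1 + 1/5·π_2 + 1/10·π_3 + 1/10·π_4 + 1/5·π_5
  π_4 = 1/5·π_0 + 1/10·π_1 + 1/5·π_2 + 1/10·π_3 + 1/10·π_4 + 1/5·π_5
  normalize: π_0 + π_1 + π_2 + π_3 + π_4 + π_5 = 1
Solving the linear system gives exactly π = [21835/129472, 23745/129472, 11857/64736, 2825/18496, 18/119, 20819/129472].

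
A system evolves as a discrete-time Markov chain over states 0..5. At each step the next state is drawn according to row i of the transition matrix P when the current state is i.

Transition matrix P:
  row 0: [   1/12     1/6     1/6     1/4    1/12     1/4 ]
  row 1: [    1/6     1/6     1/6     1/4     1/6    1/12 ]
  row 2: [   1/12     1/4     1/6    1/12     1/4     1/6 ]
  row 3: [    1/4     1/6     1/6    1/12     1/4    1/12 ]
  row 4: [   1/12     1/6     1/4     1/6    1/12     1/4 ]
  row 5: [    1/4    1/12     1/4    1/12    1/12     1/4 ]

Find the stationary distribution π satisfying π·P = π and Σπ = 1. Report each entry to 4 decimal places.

Balance equations π_j = Σ_i π_i·P[i][j]:
  π_0 = 1/12·π_0 + 1/6·π_1 + 1/12·π_2 + 1/4·π_3 + 1/12·π_4 + 1/4·π_5
  π_1 = 1/6·π_0 + 1/6·π_1 + 1/4·π_2 + 1/6·π_3 + 1/6·π_4 + 1/12·π_5
  π_2 = 1/6·π_0 + 1/6·π_1 + 1/6·π_2 + 1/6·π_3 + 1/4·π_4 + 1/4·π_5
  π_3 = 1/4·π_0 + 1/4·π_1 + 1/12·π_2 + 1/12·π_3 + 1/6·π_4 + 1/12·π_5
  π_4 = 1/12·π_0 + 1/6·π_1 + 1/4·π_2 + 1/4·π_3 + 1/12·π_4 + 1/12·π_5
  normalize: π_0 + π_1 + π_2 + π_3 + π_4 + π_5 = 1
Solving the linear system gives exactly π = [10706/70251, 11789/70251, 13673/70251, 3503/23417, 10867/70251, 12707/70251].

π = [0.1524, 0.1678, 0.1946, 0.1496, 0.1547, 0.1809]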